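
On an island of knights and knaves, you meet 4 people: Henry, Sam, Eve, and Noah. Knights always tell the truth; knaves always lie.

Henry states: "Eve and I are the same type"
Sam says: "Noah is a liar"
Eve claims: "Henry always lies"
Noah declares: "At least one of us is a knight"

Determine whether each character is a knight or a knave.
Henry is a knave.
Sam is a knave.
Eve is a knight.
Noah is a knight.

Verification:
- Henry (knave) says "Eve and I are the same type" - this is FALSE (a lie) because Henry is a knave and Eve is a knight.
- Sam (knave) says "Noah is a liar" - this is FALSE (a lie) because Noah is a knight.
- Eve (knight) says "Henry always lies" - this is TRUE because Henry is a knave.
- Noah (knight) says "At least one of us is a knight" - this is TRUE because Eve and Noah are knights.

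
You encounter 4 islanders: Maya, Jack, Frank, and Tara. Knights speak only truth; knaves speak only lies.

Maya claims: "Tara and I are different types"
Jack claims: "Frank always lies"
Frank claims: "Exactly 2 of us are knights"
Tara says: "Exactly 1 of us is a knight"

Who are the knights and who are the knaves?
Maya is a knight.
Jack is a knave.
Frank is a knight.
Tara is a knave.

Verification:
- Maya (knight) says "Tara and I are different types" - this is TRUE because Maya is a knight and Tara is a knave.
- Jack (knave) says "Frank always lies" - this is FALSE (a lie) because Frank is a knight.
- Frank (knight) says "Exactly 2 of us are knights" - this is TRUE because there are 2 knights.
- Tara (knave) says "Exactly 1 of us is a knight" - this is FALSE (a lie) because there are 2 knights.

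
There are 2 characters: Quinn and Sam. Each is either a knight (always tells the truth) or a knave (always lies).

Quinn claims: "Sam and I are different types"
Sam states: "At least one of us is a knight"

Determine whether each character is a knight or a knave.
Quinn is a knave.
Sam is a knave.

Verification:
- Quinn (knave) says "Sam and I are different types" - this is FALSE (a lie) because Quinn is a knave and Sam is a knave.
- Sam (knave) says "At least one of us is a knight" - this is FALSE (a lie) because no one is a knight.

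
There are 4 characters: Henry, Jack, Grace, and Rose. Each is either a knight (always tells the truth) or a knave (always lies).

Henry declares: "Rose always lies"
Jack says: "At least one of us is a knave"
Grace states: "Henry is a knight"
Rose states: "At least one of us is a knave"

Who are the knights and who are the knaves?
Henry is a knave.
Jack is a knight.
Grace is a knave.
Rose is a knight.

Verification:
- Henry (knave) says "Rose always lies" - this is FALSE (a lie) because Rose is a knight.
- Jack (knight) says "At least one of us is a knave" - this is TRUE because Henry and Grace are knaves.
- Grace (knave) says "Henry is a knight" - this is FALSE (a lie) because Henry is a knave.
- Rose (knight) says "At least one of us is a knave" - this is TRUE because Henry and Grace are knaves.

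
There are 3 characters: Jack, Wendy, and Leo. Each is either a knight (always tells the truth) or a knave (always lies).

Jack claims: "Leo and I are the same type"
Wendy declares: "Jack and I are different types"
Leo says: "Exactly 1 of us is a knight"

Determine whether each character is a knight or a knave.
Jack is a knave.
Wendy is a knave.
Leo is a knight.

Verification:
- Jack (knave) says "Leo and I are the same type" - this is FALSE (a lie) because Jack is a knave and Leo is a knight.
- Wendy (knave) says "Jack and I are different types" - this is FALSE (a lie) because Wendy is a knave and Jack is a knave.
- Leo (knight) says "Exactly 1 of us is a knight" - this is TRUE because there are 1 knights.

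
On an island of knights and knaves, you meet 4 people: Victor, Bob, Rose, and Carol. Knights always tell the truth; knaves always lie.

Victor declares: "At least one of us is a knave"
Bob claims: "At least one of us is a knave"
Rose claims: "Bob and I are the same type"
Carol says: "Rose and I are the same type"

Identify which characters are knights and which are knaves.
Victor is a knight.
Bob is a knight.
Rose is a knight.
Carol is a knave.

Verification:
- Victor (knight) says "At least one of us is a knave" - this is TRUE because Carol is a knave.
- Bob (knight) says "At least one of us is a knave" - this is TRUE because Carol is a knave.
- Rose (knight) says "Bob and I are the same type" - this is TRUE because Rose is a knight and Bob is a knight.
- Carol (knave) says "Rose and I are the same type" - this is FALSE (a lie) because Carol is a knave and Rose is a knight.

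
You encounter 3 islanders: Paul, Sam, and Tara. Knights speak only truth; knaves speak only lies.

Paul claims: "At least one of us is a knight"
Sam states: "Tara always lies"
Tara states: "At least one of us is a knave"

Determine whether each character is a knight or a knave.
Paul is a knight.
Sam is a knave.
Tara is a knight.

Verification:
- Paul (knight) says "At least one of us is a knight" - this is TRUE because Paul and Tara are knights.
- Sam (knave) says "Tara always lies" - this is FALSE (a lie) because Tara is a knight.
- Tara (knight) says "At least one of us is a knave" - this is TRUE because Sam is a knave.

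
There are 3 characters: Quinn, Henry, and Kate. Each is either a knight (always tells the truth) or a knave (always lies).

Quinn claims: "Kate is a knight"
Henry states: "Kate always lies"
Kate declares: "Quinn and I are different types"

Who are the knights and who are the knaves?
Quinn is a knave.
Henry is a knight.
Kate is a knave.

Verification:
- Quinn (knave) says "Kate is a knight" - this is FALSE (a lie) because Kate is a knave.
- Henry (knight) says "Kate always lies" - this is TRUE because Kate is a knave.
- Kate (knave) says "Quinn and I are different types" - this is FALSE (a lie) because Kate is a knave and Quinn is a knave.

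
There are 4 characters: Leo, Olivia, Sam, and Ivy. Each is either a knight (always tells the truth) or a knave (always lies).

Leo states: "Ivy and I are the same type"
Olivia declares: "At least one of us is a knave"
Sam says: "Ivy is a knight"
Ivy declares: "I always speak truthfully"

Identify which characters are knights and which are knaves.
Leo is a knave.
Olivia is a knight.
Sam is a knight.
Ivy is a knight.

Verification:
- Leo (knave) says "Ivy and I are the same type" - this is FALSE (a lie) because Leo is a knave and Ivy is a knight.
- Olivia (knight) says "At least one of us is a knave" - this is TRUE because Leo is a knave.
- Sam (knight) says "Ivy is a knight" - this is TRUE because Ivy is a knight.
- Ivy (knight) says "I always speak truthfully" - this is TRUE because Ivy is a knight.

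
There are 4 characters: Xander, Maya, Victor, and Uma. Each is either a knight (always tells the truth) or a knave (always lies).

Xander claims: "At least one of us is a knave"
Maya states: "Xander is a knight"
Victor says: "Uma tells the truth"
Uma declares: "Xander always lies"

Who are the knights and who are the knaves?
Xander is a knight.
Maya is a knight.
Victor is a knave.
Uma is a knave.

Verification:
- Xander (knight) says "At least one of us is a knave" - this is TRUE because Victor and Uma are knaves.
- Maya (knight) says "Xander is a knight" - this is TRUE because Xander is a knight.
- Victor (knave) says "Uma tells the truth" - this is FALSE (a lie) because Uma is a knave.
- Uma (knave) says "Xander always lies" - this is FALSE (a lie) because Xander is a knight.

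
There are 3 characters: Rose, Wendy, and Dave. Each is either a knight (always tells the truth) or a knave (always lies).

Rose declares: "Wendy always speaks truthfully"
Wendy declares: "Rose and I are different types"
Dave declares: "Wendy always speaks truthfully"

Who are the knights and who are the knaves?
Rose is a knave.
Wendy is a knave.
Dave is a knave.

Verification:
- Rose (knave) says "Wendy always speaks truthfully" - this is FALSE (a lie) because Wendy is a knave.
- Wendy (knave) says "Rose and I are different types" - this is FALSE (a lie) because Wendy is a knave and Rose is a knave.
- Dave (knave) says "Wendy always speaks truthfully" - this is FALSE (a lie) because Wendy is a knave.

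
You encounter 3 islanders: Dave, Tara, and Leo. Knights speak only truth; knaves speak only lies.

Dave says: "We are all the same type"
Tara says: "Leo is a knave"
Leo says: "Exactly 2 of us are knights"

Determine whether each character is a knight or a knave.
Dave is a knave.
Tara is a knight.
Leo is a knave.

Verification:
- Dave (knave) says "We are all the same type" - this is FALSE (a lie) because Tara is a knight and Dave and Leo are knaves.
- Tara (knight) says "Leo is a knave" - this is TRUE because Leo is a knave.
- Leo (knave) says "Exactly 2 of us are knights" - this is FALSE (a lie) because there are 1 knights.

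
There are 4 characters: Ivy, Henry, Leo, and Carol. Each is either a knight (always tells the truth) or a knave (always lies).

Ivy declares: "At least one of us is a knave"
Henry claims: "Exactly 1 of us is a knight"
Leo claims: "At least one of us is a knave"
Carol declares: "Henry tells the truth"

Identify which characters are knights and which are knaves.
Ivy is a knight.
Henry is a knave.
Leo is a knight.
Carol is a knave.

Verification:
- Ivy (knight) says "At least one of us is a knave" - this is TRUE because Henry and Carol are knaves.
- Henry (knave) says "Exactly 1 of us is a knight" - this is FALSE (a lie) because there are 2 knights.
- Leo (knight) says "At least one of us is a knave" - this is TRUE because Henry and Carol are knaves.
- Carol (knave) says "Henry tells the truth" - this is FALSE (a lie) because Henry is a knave.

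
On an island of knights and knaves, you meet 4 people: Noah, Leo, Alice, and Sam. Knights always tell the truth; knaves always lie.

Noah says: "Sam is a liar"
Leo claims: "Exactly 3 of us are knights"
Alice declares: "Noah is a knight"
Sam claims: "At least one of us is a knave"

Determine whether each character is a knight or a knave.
Noah is a knave.
Leo is a knave.
Alice is a knave.
Sam is a knight.

Verification:
- Noah (knave) says "Sam is a liar" - this is FALSE (a lie) because Sam is a knight.
- Leo (knave) says "Exactly 3 of us are knights" - this is FALSE (a lie) because there are 1 knights.
- Alice (knave) says "Noah is a knight" - this is FALSE (a lie) because Noah is a knave.
- Sam (knight) says "At least one of us is a knave" - this is TRUE because Noah, Leo, and Alice are knaves.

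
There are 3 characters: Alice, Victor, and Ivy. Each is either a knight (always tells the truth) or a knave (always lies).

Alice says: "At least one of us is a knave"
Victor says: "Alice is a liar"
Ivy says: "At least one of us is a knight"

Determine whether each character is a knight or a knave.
Alice is a knight.
Victor is a knave.
Ivy is a knight.

Verification:
- Alice (knight) says "At least one of us is a knave" - this is TRUE because Victor is a knave.
- Victor (knave) says "Alice is a liar" - this is FALSE (a lie) because Alice is a knight.
- Ivy (knight) says "At least one of us is a knight" - this is TRUE because Alice and Ivy are knights.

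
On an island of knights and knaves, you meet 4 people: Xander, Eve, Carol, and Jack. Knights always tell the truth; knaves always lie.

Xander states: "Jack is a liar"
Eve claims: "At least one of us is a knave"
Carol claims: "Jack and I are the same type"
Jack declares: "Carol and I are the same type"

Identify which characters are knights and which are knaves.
Xander is a knave.
Eve is a knight.
Carol is a knight.
Jack is a knight.

Verification:
- Xander (knave) says "Jack is a liar" - this is FALSE (a lie) because Jack is a knight.
- Eve (knight) says "At least one of us is a knave" - this is TRUE because Xander is a knave.
- Carol (knight) says "Jack and I are the same type" - this is TRUE because Carol is a knight and Jack is a knight.
- Jack (knight) says "Carol and I are the same type" - this is TRUE because Jack is a knight and Carol is a knight.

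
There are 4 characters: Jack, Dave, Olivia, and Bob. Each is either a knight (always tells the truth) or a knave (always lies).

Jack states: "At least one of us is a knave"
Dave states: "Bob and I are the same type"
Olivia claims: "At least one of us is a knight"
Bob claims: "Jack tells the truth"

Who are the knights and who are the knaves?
Jack is a knight.
Dave is a knave.
Olivia is a knight.
Bob is a knight.

Verification:
- Jack (knight) says "At least one of us is a knave" - this is TRUE because Dave is a knave.
- Dave (knave) says "Bob and I are the same type" - this is FALSE (a lie) because Dave is a knave and Bob is a knight.
- Olivia (knight) says "At least one of us is a knight" - this is TRUE because Jack, Olivia, and Bob are knights.
- Bob (knight) says "Jack tells the truth" - this is TRUE because Jack is a knight.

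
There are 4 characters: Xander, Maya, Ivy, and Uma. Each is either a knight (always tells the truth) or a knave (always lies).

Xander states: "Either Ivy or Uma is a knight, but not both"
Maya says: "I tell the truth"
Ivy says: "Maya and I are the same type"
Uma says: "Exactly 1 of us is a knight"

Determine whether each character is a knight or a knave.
Xander is a knight.
Maya is a knight.
Ivy is a knight.
Uma is a knave.

Verification:
- Xander (knight) says "Either Ivy or Uma is a knight, but not both" - this is TRUE because Ivy is a knight and Uma is a knave.
- Maya (knight) says "I tell the truth" - this is TRUE because Maya is a knight.
- Ivy (knight) says "Maya and I are the same type" - this is TRUE because Ivy is a knight and Maya is a knight.
- Uma (knave) says "Exactly 1 of us is a knight" - this is FALSE (a lie) because there are 3 knights.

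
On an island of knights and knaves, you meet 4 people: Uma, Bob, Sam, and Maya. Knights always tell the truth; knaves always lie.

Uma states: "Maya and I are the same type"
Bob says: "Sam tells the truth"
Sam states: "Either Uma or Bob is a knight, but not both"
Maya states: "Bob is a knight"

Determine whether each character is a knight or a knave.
Uma is a knave.
Bob is a knight.
Sam is a knight.
Maya is a knight.

Verification:
- Uma (knave) says "Maya and I are the same type" - this is FALSE (a lie) because Uma is a knave and Maya is a knight.
- Bob (knight) says "Sam tells the truth" - this is TRUE because Sam is a knight.
- Sam (knight) says "Either Uma or Bob is a knight, but not both" - this is TRUE because Uma is a knave and Bob is a knight.
- Maya (knight) says "Bob is a knight" - this is TRUE because Bob is a knight.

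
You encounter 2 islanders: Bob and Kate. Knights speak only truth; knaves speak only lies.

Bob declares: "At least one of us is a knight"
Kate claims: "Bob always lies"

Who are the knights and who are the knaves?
Bob is a knight.
Kate is a knave.

Verification:
- Bob (knight) says "At least one of us is a knight" - this is TRUE because Bob is a knight.
- Kate (knave) says "Bob always lies" - this is FALSE (a lie) because Bob is a knight.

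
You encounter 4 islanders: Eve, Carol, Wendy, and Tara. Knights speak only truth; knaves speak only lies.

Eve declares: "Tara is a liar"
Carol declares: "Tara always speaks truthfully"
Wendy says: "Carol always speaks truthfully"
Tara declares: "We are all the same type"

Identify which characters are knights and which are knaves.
Eve is a knight.
Carol is a knave.
Wendy is a knave.
Tara is a knave.

Verification:
- Eve (knight) says "Tara is a liar" - this is TRUE because Tara is a knave.
- Carol (knave) says "Tara always speaks truthfully" - this is FALSE (a lie) because Tara is a knave.
- Wendy (knave) says "Carol always speaks truthfully" - this is FALSE (a lie) because Carol is a knave.
- Tara (knave) says "We are all the same type" - this is FALSE (a lie) because Eve is a knight and Carol, Wendy, and Tara are knaves.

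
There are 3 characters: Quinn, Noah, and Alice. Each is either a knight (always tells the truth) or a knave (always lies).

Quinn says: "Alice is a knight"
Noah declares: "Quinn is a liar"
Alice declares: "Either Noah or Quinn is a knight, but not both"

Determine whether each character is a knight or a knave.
Quinn is a knight.
Noah is a knave.
Alice is a knight.

Verification:
- Quinn (knight) says "Alice is a knight" - this is TRUE because Alice is a knight.
- Noah (knave) says "Quinn is a liar" - this is FALSE (a lie) because Quinn is a knight.
- Alice (knight) says "Either Noah or Quinn is a knight, but not both" - this is TRUE because Noah is a knave and Quinn is a knight.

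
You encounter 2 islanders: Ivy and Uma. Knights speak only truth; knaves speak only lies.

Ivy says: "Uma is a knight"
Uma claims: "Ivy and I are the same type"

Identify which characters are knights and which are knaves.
Ivy is a knight.
Uma is a knight.

Verification:
- Ivy (knight) says "Uma is a knight" - this is TRUE because Uma is a knight.
- Uma (knight) says "Ivy and I are the same type" - this is TRUE because Uma is a knight and Ivy is a knight.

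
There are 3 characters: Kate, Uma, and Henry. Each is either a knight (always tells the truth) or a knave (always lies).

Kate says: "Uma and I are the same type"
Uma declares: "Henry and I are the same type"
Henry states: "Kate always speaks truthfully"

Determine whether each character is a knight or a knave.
Kate is a knight.
Uma is a knight.
Henry is a knight.

Verification:
- Kate (knight) says "Uma and I are the same type" - this is TRUE because Kate is a knight and Uma is a knight.
- Uma (knight) says "Henry and I are the same type" - this is TRUE because Uma is a knight and Henry is a knight.
- Henry (knight) says "Kate always speaks truthfully" - this is TRUE because Kate is a knight.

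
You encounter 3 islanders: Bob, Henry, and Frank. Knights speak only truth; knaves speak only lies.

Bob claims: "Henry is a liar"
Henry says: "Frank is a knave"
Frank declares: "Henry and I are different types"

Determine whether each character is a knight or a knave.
Bob is a knight.
Henry is a knave.
Frank is a knight.

Verification:
- Bob (knight) says "Henry is a liar" - this is TRUE because Henry is a knave.
- Henry (knave) says "Frank is a knave" - this is FALSE (a lie) because Frank is a knight.
- Frank (knight) says "Henry and I are different types" - this is TRUE because Frank is a knight and Henry is a knave.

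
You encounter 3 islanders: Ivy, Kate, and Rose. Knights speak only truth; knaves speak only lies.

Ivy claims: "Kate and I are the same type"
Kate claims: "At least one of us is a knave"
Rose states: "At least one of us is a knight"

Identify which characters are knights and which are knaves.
Ivy is a knave.
Kate is a knight.
Rose is a knight.

Verification:
- Ivy (knave) says "Kate and I are the same type" - this is FALSE (a lie) because Ivy is a knave and Kate is a knight.
- Kate (knight) says "At least one of us is a knave" - this is TRUE because Ivy is a knave.
- Rose (knight) says "At least one of us is a knight" - this is TRUE because Kate and Rose are knights.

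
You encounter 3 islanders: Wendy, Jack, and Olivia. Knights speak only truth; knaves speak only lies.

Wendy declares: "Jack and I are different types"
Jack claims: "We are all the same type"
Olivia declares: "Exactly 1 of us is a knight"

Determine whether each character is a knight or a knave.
Wendy is a knave.
Jack is a knave.
Olivia is a knight.

Verification:
- Wendy (knave) says "Jack and I are different types" - this is FALSE (a lie) because Wendy is a knave and Jack is a knave.
- Jack (knave) says "We are all the same type" - this is FALSE (a lie) because Olivia is a knight and Wendy and Jack are knaves.
- Olivia (knight) says "Exactly 1 of us is a knight" - this is TRUE because there are 1 knights.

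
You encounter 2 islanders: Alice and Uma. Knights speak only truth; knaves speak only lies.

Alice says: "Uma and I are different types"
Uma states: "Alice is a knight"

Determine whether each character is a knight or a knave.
Alice is a knave.
Uma is a knave.

Verification:
- Alice (knave) says "Uma and I are different types" - this is FALSE (a lie) because Alice is a knave and Uma is a knave.
- Uma (knave) says "Alice is a knight" - this is FALSE (a lie) because Alice is a knave.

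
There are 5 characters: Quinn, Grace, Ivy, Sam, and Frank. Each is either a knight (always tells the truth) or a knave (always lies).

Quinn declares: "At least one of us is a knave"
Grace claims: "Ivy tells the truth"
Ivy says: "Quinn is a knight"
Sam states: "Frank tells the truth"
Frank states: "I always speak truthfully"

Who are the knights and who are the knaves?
Quinn is a knight.
Grace is a knight.
Ivy is a knight.
Sam is a knave.
Frank is a knave.

Verification:
- Quinn (knight) says "At least one of us is a knave" - this is TRUE because Sam and Frank are knaves.
- Grace (knight) says "Ivy tells the truth" - this is TRUE because Ivy is a knight.
- Ivy (knight) says "Quinn is a knight" - this is TRUE because Quinn is a knight.
- Sam (knave) says "Frank tells the truth" - this is FALSE (a lie) because Frank is a knave.
- Frank (knave) says "I always speak truthfully" - this is FALSE (a lie) because Frank is a knave.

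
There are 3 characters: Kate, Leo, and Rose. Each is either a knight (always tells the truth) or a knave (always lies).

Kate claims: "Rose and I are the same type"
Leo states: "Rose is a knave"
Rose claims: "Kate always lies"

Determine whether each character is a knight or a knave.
Kate is a knave.
Leo is a knave.
Rose is a knight.

Verification:
- Kate (knave) says "Rose and I are the same type" - this is FALSE (a lie) because Kate is a knave and Rose is a knight.
- Leo (knave) says "Rose is a knave" - this is FALSE (a lie) because Rose is a knight.
- Rose (knight) says "Kate always lies" - this is TRUE because Kate is a knave.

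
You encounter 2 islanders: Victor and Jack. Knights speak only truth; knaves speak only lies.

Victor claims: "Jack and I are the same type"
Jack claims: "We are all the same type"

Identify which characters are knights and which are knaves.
Victor is a knight.
Jack is a knight.

Verification:
- Victor (knight) says "Jack and I are the same type" - this is TRUE because Victor is a knight and Jack is a knight.
- Jack (knight) says "We are all the same type" - this is TRUE because Victor and Jack are knights.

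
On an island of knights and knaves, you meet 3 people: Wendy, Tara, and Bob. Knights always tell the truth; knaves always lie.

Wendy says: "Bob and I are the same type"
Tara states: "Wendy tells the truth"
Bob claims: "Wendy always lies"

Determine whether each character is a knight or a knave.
Wendy is a knave.
Tara is a knave.
Bob is a knight.

Verification:
- Wendy (knave) says "Bob and I are the same type" - this is FALSE (a lie) because Wendy is a knave and Bob is a knight.
- Tara (knave) says "Wendy tells the truth" - this is FALSE (a lie) because Wendy is a knave.
- Bob (knight) says "Wendy always lies" - this is TRUE because Wendy is a knave.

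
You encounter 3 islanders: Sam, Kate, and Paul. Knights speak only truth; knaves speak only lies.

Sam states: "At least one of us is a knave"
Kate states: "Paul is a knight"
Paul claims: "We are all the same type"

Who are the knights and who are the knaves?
Sam is a knight.
Kate is a knave.
Paul is a knave.

Verification:
- Sam (knight) says "At least one of us is a knave" - this is TRUE because Kate and Paul are knaves.
- Kate (knave) says "Paul is a knight" - this is FALSE (a lie) because Paul is a knave.
- Paul (knave) says "We are all the same type" - this is FALSE (a lie) because Sam is a knight and Kate and Paul are knaves.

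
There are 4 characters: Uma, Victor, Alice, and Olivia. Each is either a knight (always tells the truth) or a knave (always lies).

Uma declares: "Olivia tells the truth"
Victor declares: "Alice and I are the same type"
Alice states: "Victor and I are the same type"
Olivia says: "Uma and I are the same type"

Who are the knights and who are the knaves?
Uma is a knight.
Victor is a knight.
Alice is a knight.
Olivia is a knight.

Verification:
- Uma (knight) says "Olivia tells the truth" - this is TRUE because Olivia is a knight.
- Victor (knight) says "Alice and I are the same type" - this is TRUE because Victor is a knight and Alice is a knight.
- Alice (knight) says "Victor and I are the same type" - this is TRUE because Alice is a knight and Victor is a knight.
- Olivia (knight) says "Uma and I are the same type" - this is TRUE because Olivia is a knight and Uma is a knight.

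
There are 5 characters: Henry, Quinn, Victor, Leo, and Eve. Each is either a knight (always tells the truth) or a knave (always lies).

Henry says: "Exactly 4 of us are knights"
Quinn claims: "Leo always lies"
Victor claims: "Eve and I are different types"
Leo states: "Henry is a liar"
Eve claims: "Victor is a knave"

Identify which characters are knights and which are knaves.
Henry is a knave.
Quinn is a knave.
Victor is a knight.
Leo is a knight.
Eve is a knave.

Verification:
- Henry (knave) says "Exactly 4 of us are knights" - this is FALSE (a lie) because there are 2 knights.
- Quinn (knave) says "Leo always lies" - this is FALSE (a lie) because Leo is a knight.
- Victor (knight) says "Eve and I are different types" - this is TRUE because Victor is a knight and Eve is a knave.
- Leo (knight) says "Henry is a liar" - this is TRUE because Henry is a knave.
- Eve (knave) says "Victor is a knave" - this is FALSE (a lie) because Victor is a knight.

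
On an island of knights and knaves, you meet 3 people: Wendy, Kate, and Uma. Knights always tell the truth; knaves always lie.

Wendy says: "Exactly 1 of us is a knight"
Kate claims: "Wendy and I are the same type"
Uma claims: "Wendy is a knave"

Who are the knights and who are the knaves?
Wendy is a knight.
Kate is a knave.
Uma is a knave.

Verification:
- Wendy (knight) says "Exactly 1 of us is a knight" - this is TRUE because there are 1 knights.
- Kate (knave) says "Wendy and I are the same type" - this is FALSE (a lie) because Kate is a knave and Wendy is a knight.
- Uma (knave) says "Wendy is a knave" - this is FALSE (a lie) because Wendy is a knight.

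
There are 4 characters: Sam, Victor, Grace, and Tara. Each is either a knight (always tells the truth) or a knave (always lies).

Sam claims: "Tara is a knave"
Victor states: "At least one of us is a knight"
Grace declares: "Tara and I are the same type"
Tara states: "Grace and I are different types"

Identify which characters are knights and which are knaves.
Sam is a knave.
Victor is a knight.
Grace is a knave.
Tara is a knight.

Verification:
- Sam (knave) says "Tara is a knave" - this is FALSE (a lie) because Tara is a knight.
- Victor (knight) says "At least one of us is a knight" - this is TRUE because Victor and Tara are knights.
- Grace (knave) says "Tara and I are the same type" - this is FALSE (a lie) because Grace is a knave and Tara is a knight.
- Tara (knight) says "Grace and I are different types" - this is TRUE because Tara is a knight and Grace is a knave.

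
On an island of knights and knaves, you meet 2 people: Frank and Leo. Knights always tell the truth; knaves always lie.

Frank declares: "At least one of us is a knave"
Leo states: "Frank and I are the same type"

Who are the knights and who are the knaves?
Frank is a knight.
Leo is a knave.

Verification:
- Frank (knight) says "At least one of us is a knave" - this is TRUE because Leo is a knave.
- Leo (knave) says "Frank and I are the same type" - this is FALSE (a lie) because Leo is a knave and Frank is a knight.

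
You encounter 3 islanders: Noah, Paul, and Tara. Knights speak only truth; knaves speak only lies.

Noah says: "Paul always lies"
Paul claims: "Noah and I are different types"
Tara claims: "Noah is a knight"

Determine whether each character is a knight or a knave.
Noah is a knave.
Paul is a knight.
Tara is a knave.

Verification:
- Noah (knave) says "Paul always lies" - this is FALSE (a lie) because Paul is a knight.
- Paul (knight) says "Noah and I are different types" - this is TRUE because Paul is a knight and Noah is a knave.
- Tara (knave) says "Noah is a knight" - this is FALSE (a lie) because Noah is a knave.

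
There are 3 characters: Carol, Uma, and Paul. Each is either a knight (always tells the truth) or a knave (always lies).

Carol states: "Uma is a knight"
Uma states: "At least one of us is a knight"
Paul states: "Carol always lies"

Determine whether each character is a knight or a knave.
Carol is a knight.
Uma is a knight.
Paul is a knave.

Verification:
- Carol (knight) says "Uma is a knight" - this is TRUE because Uma is a knight.
- Uma (knight) says "At least one of us is a knight" - this is TRUE because Carol and Uma are knights.
- Paul (knave) says "Carol always lies" - this is FALSE (a lie) because Carol is a knight.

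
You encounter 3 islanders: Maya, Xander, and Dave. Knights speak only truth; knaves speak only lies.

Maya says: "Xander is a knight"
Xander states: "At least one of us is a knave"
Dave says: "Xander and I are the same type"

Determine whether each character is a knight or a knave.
Maya is a knight.
Xander is a knight.
Dave is a knave.

Verification:
- Maya (knight) says "Xander is a knight" - this is TRUE because Xander is a knight.
- Xander (knight) says "At least one of us is a knave" - this is TRUE because Dave is a knave.
- Dave (knave) says "Xander and I are the same type" - this is FALSE (a lie) because Dave is a knave and Xander is a knight.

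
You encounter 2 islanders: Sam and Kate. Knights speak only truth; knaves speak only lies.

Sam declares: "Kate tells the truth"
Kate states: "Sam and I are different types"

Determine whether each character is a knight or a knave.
Sam is a knave.
Kate is a knave.

Verification:
- Sam (knave) says "Kate tells the truth" - this is FALSE (a lie) because Kate is a knave.
- Kate (knave) says "Sam and I are different types" - this is FALSE (a lie) because Kate is a knave and Sam is a knave.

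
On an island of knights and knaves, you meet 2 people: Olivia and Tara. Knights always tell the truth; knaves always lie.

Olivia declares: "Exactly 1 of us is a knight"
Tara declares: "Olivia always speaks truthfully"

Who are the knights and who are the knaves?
Olivia is a knave.
Tara is a knave.

Verification:
- Olivia (knave) says "Exactly 1 of us is a knight" - this is FALSE (a lie) because there are 0 knights.
- Tara (knave) says "Olivia always speaks truthfully" - this is FALSE (a lie) because Olivia is a knave.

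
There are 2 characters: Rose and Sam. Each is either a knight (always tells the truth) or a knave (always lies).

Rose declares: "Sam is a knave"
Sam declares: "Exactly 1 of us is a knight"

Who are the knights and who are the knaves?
Rose is a knave.
Sam is a knight.

Verification:
- Rose (knave) says "Sam is a knave" - this is FALSE (a lie) because Sam is a knight.
- Sam (knight) says "Exactly 1 of us is a knight" - this is TRUE because there are 1 knights.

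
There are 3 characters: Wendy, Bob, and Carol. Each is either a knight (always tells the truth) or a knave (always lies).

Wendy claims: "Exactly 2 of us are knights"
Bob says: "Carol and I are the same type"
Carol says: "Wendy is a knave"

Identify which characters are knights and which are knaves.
Wendy is a knave.
Bob is a knave.
Carol is a knight.

Verification:
- Wendy (knave) says "Exactly 2 of us are knights" - this is FALSE (a lie) because there are 1 knights.
- Bob (knave) says "Carol and I are the same type" - this is FALSE (a lie) because Bob is a knave and Carol is a knight.
- Carol (knight) says "Wendy is a knave" - this is TRUE because Wendy is a knave.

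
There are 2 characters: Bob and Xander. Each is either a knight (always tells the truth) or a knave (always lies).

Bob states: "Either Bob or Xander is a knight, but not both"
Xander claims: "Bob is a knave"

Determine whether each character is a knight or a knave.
Bob is a knight.
Xander is a knave.

Verification:
- Bob (knight) says "Either Bob or Xander is a knight, but not both" - this is TRUE because Bob is a knight and Xander is a knave.
- Xander (knave) says "Bob is a knave" - this is FALSE (a lie) because Bob is a knight.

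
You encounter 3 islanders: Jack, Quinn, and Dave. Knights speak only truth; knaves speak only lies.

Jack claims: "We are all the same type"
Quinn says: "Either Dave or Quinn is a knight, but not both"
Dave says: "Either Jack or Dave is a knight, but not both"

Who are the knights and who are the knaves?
Jack is a knave.
Quinn is a knight.
Dave is a knave.

Verification:
- Jack (knave) says "We are all the same type" - this is FALSE (a lie) because Quinn is a knight and Jack and Dave are knaves.
- Quinn (knight) says "Either Dave or Quinn is a knight, but not both" - this is TRUE because Dave is a knave and Quinn is a knight.
- Dave (knave) says "Either Jack or Dave is a knight, but not both" - this is FALSE (a lie) because Jack is a knave and Dave is a knave.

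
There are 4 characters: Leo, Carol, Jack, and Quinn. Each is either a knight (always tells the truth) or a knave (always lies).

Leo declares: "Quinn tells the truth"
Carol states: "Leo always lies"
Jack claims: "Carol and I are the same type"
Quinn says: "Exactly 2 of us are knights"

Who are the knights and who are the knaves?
Leo is a knave.
Carol is a knight.
Jack is a knave.
Quinn is a knave.

Verification:
- Leo (knave) says "Quinn tells the truth" - this is FALSE (a lie) because Quinn is a knave.
- Carol (knight) says "Leo always lies" - this is TRUE because Leo is a knave.
- Jack (knave) says "Carol and I are the same type" - this is FALSE (a lie) because Jack is a knave and Carol is a knight.
- Quinn (knave) says "Exactly 2 of us are knights" - this is FALSE (a lie) because there are 1 knights.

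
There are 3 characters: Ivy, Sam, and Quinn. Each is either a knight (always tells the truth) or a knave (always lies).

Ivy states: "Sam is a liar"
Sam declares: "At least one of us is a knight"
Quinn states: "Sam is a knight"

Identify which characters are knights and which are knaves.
Ivy is a knave.
Sam is a knight.
Quinn is a knight.

Verification:
- Ivy (knave) says "Sam is a liar" - this is FALSE (a lie) because Sam is a knight.
- Sam (knight) says "At least one of us is a knight" - this is TRUE because Sam and Quinn are knights.
- Quinn (knight) says "Sam is a knight" - this is TRUE because Sam is a knight.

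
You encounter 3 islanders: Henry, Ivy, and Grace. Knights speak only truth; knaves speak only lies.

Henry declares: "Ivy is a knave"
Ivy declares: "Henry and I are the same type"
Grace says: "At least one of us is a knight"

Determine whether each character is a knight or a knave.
Henry is a knight.
Ivy is a knave.
Grace is a knight.

Verification:
- Henry (knight) says "Ivy is a knave" - this is TRUE because Ivy is a knave.
- Ivy (knave) says "Henry and I are the same type" - this is FALSE (a lie) because Ivy is a knave and Henry is a knight.
- Grace (knight) says "At least one of us is a knight" - this is TRUE because Henry and Grace are knights.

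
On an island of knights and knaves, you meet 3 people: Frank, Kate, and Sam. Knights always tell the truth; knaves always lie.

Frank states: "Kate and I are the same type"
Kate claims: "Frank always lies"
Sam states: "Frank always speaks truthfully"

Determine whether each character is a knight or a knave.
Frank is a knave.
Kate is a knight.
Sam is a knave.

Verification:
- Frank (knave) says "Kate and I are the same type" - this is FALSE (a lie) because Frank is a knave and Kate is a knight.
- Kate (knight) says "Frank always lies" - this is TRUE because Frank is a knave.
- Sam (knave) says "Frank always speaks truthfully" - this is FALSE (a lie) because Frank is a knave.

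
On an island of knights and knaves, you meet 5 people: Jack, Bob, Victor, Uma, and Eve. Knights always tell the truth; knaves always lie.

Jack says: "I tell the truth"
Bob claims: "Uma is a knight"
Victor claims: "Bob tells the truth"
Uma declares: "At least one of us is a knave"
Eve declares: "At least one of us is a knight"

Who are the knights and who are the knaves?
Jack is a knave.
Bob is a knight.
Victor is a knight.
Uma is a knight.
Eve is a knight.

Verification:
- Jack (knave) says "I tell the truth" - this is FALSE (a lie) because Jack is a knave.
- Bob (knight) says "Uma is a knight" - this is TRUE because Uma is a knight.
- Victor (knight) says "Bob tells the truth" - this is TRUE because Bob is a knight.
- Uma (knight) says "At least one of us is a knave" - this is TRUE because Jack is a knave.
- Eve (knight) says "At least one of us is a knight" - this is TRUE because Bob, Victor, Uma, and Eve are knights.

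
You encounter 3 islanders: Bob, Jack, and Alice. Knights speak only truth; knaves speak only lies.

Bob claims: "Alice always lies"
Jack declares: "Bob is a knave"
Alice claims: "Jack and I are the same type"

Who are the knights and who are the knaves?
Bob is a knave.
Jack is a knight.
Alice is a knight.

Verification:
- Bob (knave) says "Alice always lies" - this is FALSE (a lie) because Alice is a knight.
- Jack (knight) says "Bob is a knave" - this is TRUE because Bob is a knave.
- Alice (knight) says "Jack and I are the same type" - this is TRUE because Alice is a knight and Jack is a knight.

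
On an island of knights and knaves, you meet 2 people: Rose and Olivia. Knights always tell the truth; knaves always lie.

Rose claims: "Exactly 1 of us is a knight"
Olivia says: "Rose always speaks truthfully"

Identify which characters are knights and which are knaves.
Rose is a knave.
Olivia is a knave.

Verification:
- Rose (knave) says "Exactly 1 of us is a knight" - this is FALSE (a lie) because there are 0 knights.
- Olivia (knave) says "Rose always speaks truthfully" - this is FALSE (a lie) because Rose is a knave.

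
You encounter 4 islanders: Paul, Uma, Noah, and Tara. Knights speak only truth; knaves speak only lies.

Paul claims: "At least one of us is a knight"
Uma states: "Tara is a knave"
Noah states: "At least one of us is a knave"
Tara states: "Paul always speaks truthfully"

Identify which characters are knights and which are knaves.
Paul is a knight.
Uma is a knave.
Noah is a knight.
Tara is a knight.

Verification:
- Paul (knight) says "At least one of us is a knight" - this is TRUE because Paul, Noah, and Tara are knights.
- Uma (knave) says "Tara is a knave" - this is FALSE (a lie) because Tara is a knight.
- Noah (knight) says "At least one of us is a knave" - this is TRUE because Uma is a knave.
- Tara (knight) says "Paul always speaks truthfully" - this is TRUE because Paul is a knight.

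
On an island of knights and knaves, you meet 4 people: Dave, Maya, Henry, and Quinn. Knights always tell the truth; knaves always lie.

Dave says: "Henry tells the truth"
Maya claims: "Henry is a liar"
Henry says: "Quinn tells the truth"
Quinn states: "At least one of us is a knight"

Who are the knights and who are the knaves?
Dave is a knight.
Maya is a knave.
Henry is a knight.
Quinn is a knight.

Verification:
- Dave (knight) says "Henry tells the truth" - this is TRUE because Henry is a knight.
- Maya (knave) says "Henry is a liar" - this is FALSE (a lie) because Henry is a knight.
- Henry (knight) says "Quinn tells the truth" - this is TRUE because Quinn is a knight.
- Quinn (knight) says "At least one of us is a knight" - this is TRUE because Dave, Henry, and Quinn are knights.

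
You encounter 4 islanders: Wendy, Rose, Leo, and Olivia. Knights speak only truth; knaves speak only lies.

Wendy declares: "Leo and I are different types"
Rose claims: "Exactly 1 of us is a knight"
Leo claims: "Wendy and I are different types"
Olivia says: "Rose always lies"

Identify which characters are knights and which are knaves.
Wendy is a knave.
Rose is a knight.
Leo is a knave.
Olivia is a knave.

Verification:
- Wendy (knave) says "Leo and I are different types" - this is FALSE (a lie) because Wendy is a knave and Leo is a knave.
- Rose (knight) says "Exactly 1 of us is a knight" - this is TRUE because there are 1 knights.
- Leo (knave) says "Wendy and I are different types" - this is FALSE (a lie) because Leo is a knave and Wendy is a knave.
- Olivia (knave) says "Rose always lies" - this is FALSE (a lie) because Rose is a knight.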